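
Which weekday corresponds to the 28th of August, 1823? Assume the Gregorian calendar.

Thursday

January 1, 1823 is a Wednesday.
Jan 1, 1823 → Feb 1, 1823: 31 days (January has 31).
Feb 1, 1823 → Mar 1, 1823: 28 days (February has 28).
Mar 1, 1823 → Apr 1, 1823: 31 days (March has 31).
Apr 1, 1823 → May 1, 1823: 30 days (April has 30).
May 1, 1823 → Jun 1, 1823: 31 days (May has 31).
Jun 1, 1823 → Jul 1, 1823: 30 days (June has 30).
Jul 1, 1823 → Aug 1, 1823: 31 days (July has 31).
Aug 1, 1823 → Aug 28, 1823: 27 days.
Total: 239 days.
239 mod 7 = 1, so Wednesday + 1 = Thursday.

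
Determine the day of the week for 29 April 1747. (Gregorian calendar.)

Saturday

Doomsday rule: the anchor day for the 1700s is Sunday. For year 47: 47÷12 = 3 r 11, and 11÷4 = 2, so 3+11+2 = 16.
Sunday + 16 ≡ Tuesday — that's 1747's doomsday.
In April the doomsday date is Apr 4.
Apr 29 is 25 days after Apr 4; 25 mod 7 = 4, so Tuesday + 4 = Saturday.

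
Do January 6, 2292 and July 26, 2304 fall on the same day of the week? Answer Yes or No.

No

From Jan 6, 2292 to Jul 26, 2304 is 4584 days.
4584 mod 7 = 6, so they are different weekdays.
(Jan 6, 2292 is a Wednesday; Jul 26, 2304 is a Tuesday.)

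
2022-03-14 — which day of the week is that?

Monday

January 1, 2022 is a Saturday.
Jan 1, 2022 → Feb 1, 2022: 31 days (January has 31).
Feb 1, 2022 → Mar 1, 2022: 28 days (February has 28).
Mar 1, 2022 → Mar 14, 2022: 13 days.
Total: 72 days.
72 mod 7 = 2, so Saturday + 2 = Monday.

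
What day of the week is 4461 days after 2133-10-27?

First find the weekday of Oct 27, 2133. Doomsday rule: the anchor day for the 2100s is Sunday. For year 33: 33÷12 = 2 r 9, and 9÷4 = 2, so 2+9+2 = 13.
Sunday + 13 ≡ Saturday — that's 2133's doomsday.
In October the doomsday date is Oct 10.
Oct 27 is 17 days after Oct 10; 17 mod 7 = 3, so Saturday + 3 = Tuesday.
4461 mod 7 = 2, so 4461 days after a Tuesday is Tuesday + 2 = Thursday.

Thursday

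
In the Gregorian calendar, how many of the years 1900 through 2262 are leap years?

88

Multiples of 4 in [1900,2262]: 91.
Of those, multiples of 100: 4 (not leap unless ÷400).
Multiples of 400: 1.
Leap years = 91 − 4 + 1 = 88.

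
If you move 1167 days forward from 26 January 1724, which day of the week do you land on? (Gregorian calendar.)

First find the weekday of Jan 26, 1724. Doomsday rule: the anchor day for the 1700s is Sunday. For year 24: 24÷12 = 2 r 0, and 0÷4 = 0, so 2+0+0 = 2.
Sunday + 2 ≡ Tuesday — that's 1724's doomsday.
In January the doomsday date is Jan 4 (1724 is a leap year (divisible by 4)).
Jan 26 is 22 days after Jan 4; 22 mod 7 = 1, so Tuesday + 1 = Wednesday.
1167 mod 7 = 5, so 1167 days after a Wednesday is Wednesday + 5 = Monday.

Monday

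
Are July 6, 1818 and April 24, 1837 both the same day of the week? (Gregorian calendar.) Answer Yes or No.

Yes

From Jul 6, 1818 to Apr 24, 1837 is 6867 days.
6867 mod 7 = 0, so they are the same weekday.
(Jul 6, 1818 is a Monday; Apr 24, 1837 is a Monday.)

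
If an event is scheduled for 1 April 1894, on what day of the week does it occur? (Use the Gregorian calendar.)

Sunday

January 1, 1894 is a Monday.
Jan 1, 1894 → Feb 1, 1894: 31 days (January has 31).
Feb 1, 1894 → Mar 1, 1894: 28 days (February has 28).
Mar 1, 1894 → Apr 1, 1894: 31 days.
Total: 90 days.
90 mod 7 = 6, so Monday + 6 = Sunday.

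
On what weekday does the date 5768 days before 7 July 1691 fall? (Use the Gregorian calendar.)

Saturday

First find the weekday of Jul 7, 1691. Doomsday rule: the anchor day for the 1600s is Tuesday. For year 91: 91÷12 = 7 r 7, and 7÷4 = 1, so 7+7+1 = 15.
Tuesday + 15 ≡ Wednesday — that's 1691's doomsday.
In July the doomsday date is Jul 11.
Jul 7 is 4 days before Jul 11; 4 mod 7 = 4, so Wednesday − 4 = Saturday.
5768 mod 7 = 0, so 5768 days before a Saturday is Saturday − 0 = Saturday.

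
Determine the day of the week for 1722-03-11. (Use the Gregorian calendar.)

Doomsday rule: the anchor day for the 1700s is Sunday. For year 22: 22÷12 = 1 r 10, and 10÷4 = 2, so 1+10+2 = 13.
Sunday + 13 ≡ Saturday — that's 1722's doomsday.
In March the doomsday date is Mar 14.
Mar 11 is 3 days before Mar 14; 3 mod 7 = 3, so Saturday − 3 = Wednesday.

Wednesday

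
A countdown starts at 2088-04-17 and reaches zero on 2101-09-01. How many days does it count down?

4884

Apr 17, 2088 → Apr 17, 2089: 365 days.
Apr 17, 2089 → Apr 17, 2090: 365 days.
Apr 17, 2090 → Apr 17, 2091: 365 days.
Apr 17, 2091 → Apr 17, 2092: 366 days (Feb 29, 2092 is in that span).
Apr 17, 2092 → Apr 17, 2093: 365 days.
Apr 17, 2093 → Apr 17, 2094: 365 days.
Apr 17, 2094 → Apr 17, 2095: 365 days.
Apr 17, 2095 → Apr 17, 2096: 366 days (Feb 29, 2096 is in that span).
Apr 17, 2096 → Apr 17, 2097: 365 days.
Apr 17, 2097 → Apr 17, 2098: 365 days.
Apr 17, 2098 → Apr 17, 2099: 365 days.
Apr 17, 2099 → Apr 17, 2100: 365 days.
Apr 17, 2100 → Apr 17, 2101: 365 days.
Apr 17, 2101 → May 17, 2101: 30 days (April has 30).
May 17, 2101 → Jun 17, 2101: 31 days (May has 31).
Jun 17, 2101 → Jul 17, 2101: 30 days (June has 30).
Jul 17, 2101 → Aug 17, 2101: 31 days (July has 31).
Aug 17, 2101 → Sep 1, 2101: 15 days.
Total: 4884 days.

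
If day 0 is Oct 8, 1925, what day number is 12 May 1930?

1677

Oct 8, 1925 → Oct 8, 1926: 365 days.
Oct 8, 1926 → Oct 8, 1927: 365 days.
Oct 8, 1927 → Oct 8, 1928: 366 days (Feb 29, 1928 is in that span).
Oct 8, 1928 → Oct 8, 1929: 365 days.
Oct 8, 1929 → Nov 8, 1929: 31 days (October has 31).
Nov 8, 1929 → Dec 8, 1929: 30 days (November has 30).
Dec 8, 1929 → Jan 8, 1930: 31 days (December has 31).
Jan 8, 1930 → Feb 8, 1930: 31 days (January has 31).
Feb 8, 1930 → Mar 8, 1930: 28 days (February has 28).
Mar 8, 1930 → Apr 8, 1930: 31 days (March has 31).
Apr 8, 1930 → May 8, 1930: 30 days (April has 30).
May 8, 1930 → May 12, 1930: 4 days.
Total: 1677 days.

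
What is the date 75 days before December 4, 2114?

September 20, 2114

−4 → Nov 30, 2114 (end of Nov, 30 days; 71 left).
−30 → Oct 31, 2114 (end of Oct, 31 days; 41 left).
−31 → Sep 30, 2114 (end of Sep, 30 days; 10 left).
−10 → Sep 20, 2114.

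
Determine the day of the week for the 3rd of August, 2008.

Sunday

Doomsday rule: the anchor day for the 2000s is Tuesday. For year 08: 8÷12 = 0 r 8, and 8÷4 = 2, so 0+8+2 = 10.
Tuesday + 10 ≡ Friday — that's 2008's doomsday.
In August the doomsday date is Aug 8.
Aug 3 is 5 days before Aug 8; 5 mod 7 = 5, so Friday − 5 = Sunday.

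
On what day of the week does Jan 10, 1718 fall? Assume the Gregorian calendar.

Doomsday rule: the anchor day for the 1700s is Sunday. For year 18: 18÷12 = 1 r 6, and 6÷4 = 1, so 1+6+1 = 8.
Sunday + 8 ≡ Monday — that's 1718's doomsday.
In January the doomsday date is Jan 3 (1718 is not a leap year).
Jan 10 is 7 days after Jan 3; 7 mod 7 = 0, so Monday + 0 = Monday.

Monday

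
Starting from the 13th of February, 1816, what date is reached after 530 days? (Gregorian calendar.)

July 27, 1817

+366 (one year; includes Feb 29, 1816) → Feb 13, 1817 (164 left).
Feb has 28 days: +16 → Mar 1, 1817 (148 left).
Mar has 31 days: +31 → Apr 1, 1817 (117 left).
Apr has 30 days: +30 → May 1, 1817 (87 left).
May has 31 days: +31 → Jun 1, 1817 (56 left).
Jun has 30 days: +30 → Jul 1, 1817 (26 left).
+26 → Jul 27, 1817.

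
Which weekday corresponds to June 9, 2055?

Wednesday

Doomsday rule: the anchor day for the 2000s is Tuesday. For year 55: 55÷12 = 4 r 7, and 7÷4 = 1, so 4+7+1 = 12.
Tuesday + 12 ≡ Sunday — that's 2055's doomsday.
In June the doomsday date is Jun 6.
Jun 9 is 3 days after Jun 6; 3 mod 7 = 3, so Sunday + 3 = Wednesday.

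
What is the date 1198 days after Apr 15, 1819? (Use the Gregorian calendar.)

+366 (one year; includes Feb 29, 1820) → Apr 15, 1820 (832 left).
+365 (one year) → Apr 15, 1821 (467 left).
+365 (one year) → Apr 15, 1822 (102 left).
Apr has 30 days: +16 → May 1, 1822 (86 left).
May has 31 days: +31 → Jun 1, 1822 (55 left).
Jun has 30 days: +30 → Jul 1, 1822 (25 left).
+25 → Jul 26, 1822.

July 26, 1822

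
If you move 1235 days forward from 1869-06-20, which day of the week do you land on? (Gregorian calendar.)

First find the weekday of Jun 20, 1869. Doomsday rule: the anchor day for the 1800s is Friday. For year 69: 69÷12 = 5 r 9, and 9÷4 = 2, so 5+9+2 = 16.
Friday + 16 ≡ Sunday — that's 1869's doomsday.
In June the doomsday date is Jun 6.
Jun 20 is 14 days after Jun 6; 14 mod 7 = 0, so Sunday + 0 = Sunday.
1235 mod 7 = 3, so 1235 days after a Sunday is Sunday + 3 = Wednesday.

Wednesday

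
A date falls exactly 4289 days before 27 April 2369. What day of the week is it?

First find the weekday of Apr 27, 2369. Doomsday rule: the anchor day for the 2300s is Wednesday. For year 69: 69÷12 = 5 r 9, and 9÷4 = 2, so 5+9+2 = 16.
Wednesday + 16 ≡ Friday — that's 2369's doomsday.
In April the doomsday date is Apr 4.
Apr 27 is 23 days after Apr 4; 23 mod 7 = 2, so Friday + 2 = Sunday.
4289 mod 7 = 5, so 4289 days before a Sunday is Sunday − 5 = Tuesday.

Tuesday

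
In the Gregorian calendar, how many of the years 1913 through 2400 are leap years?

119

Multiples of 4 in [1913,2400]: 122.
Of those, multiples of 100: 5 (not leap unless ÷400).
Multiples of 400: 2.
Leap years = 122 − 5 + 2 = 119.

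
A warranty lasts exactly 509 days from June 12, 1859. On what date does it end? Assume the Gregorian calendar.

November 2, 1860

+366 (one year; includes Feb 29, 1860) → Jun 12, 1860 (143 left).
Jun has 30 days: +19 → Jul 1, 1860 (124 left).
Jul has 31 days: +31 → Aug 1, 1860 (93 left).
Aug has 31 days: +31 → Sep 1, 1860 (62 left).
Sep has 30 days: +30 → Oct 1, 1860 (32 left).
Oct has 31 days: +31 → Nov 1, 1860 (1 left).
+1 → Nov 2, 1860.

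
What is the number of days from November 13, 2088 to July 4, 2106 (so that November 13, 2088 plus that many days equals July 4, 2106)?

Nov 13, 2088 → Nov 13, 2089: 365 days.
Nov 13, 2089 → Nov 13, 2090: 365 days.
Nov 13, 2090 → Nov 13, 2091: 365 days.
Nov 13, 2091 → Nov 13, 2092: 366 days (Feb 29, 2092 is in that span).
Nov 13, 2092 → Nov 13, 2093: 365 days.
Nov 13, 2093 → Nov 13, 2094: 365 days.
Nov 13, 2094 → Nov 13, 2095: 365 days.
Nov 13, 2095 → Nov 13, 2096: 366 days (Feb 29, 2096 is in that span).
Nov 13, 2096 → Nov 13, 2097: 365 days.
Nov 13, 2097 → Nov 13, 2098: 365 days.
Nov 13, 2098 → Nov 13, 2099: 365 days.
Nov 13, 2099 → Nov 13, 2100: 365 days.
Nov 13, 2100 → Nov 13, 2101: 365 days.
Nov 13, 2101 → Nov 13, 2102: 365 days.
Nov 13, 2102 → Nov 13, 2103: 365 days.
Nov 13, 2103 → Nov 13, 2104: 366 days (Feb 29, 2104 is in that span).
Nov 13, 2104 → Nov 13, 2105: 365 days.
Nov 13, 2105 → Dec 13, 2105: 30 days (November has 30).
Dec 13, 2105 → Jan 13, 2106: 31 days (December has 31).
Jan 13, 2106 → Feb 13, 2106: 31 days (January has 31).
Feb 13, 2106 → Mar 13, 2106: 28 days (February has 28).
Mar 13, 2106 → Apr 13, 2106: 31 days (March has 31).
Apr 13, 2106 → May 13, 2106: 30 days (April has 30).
May 13, 2106 → Jun 13, 2106: 31 days (May has 31).
Jun 13, 2106 → Jul 4, 2106: 21 days.
Total: 6441 days.

6441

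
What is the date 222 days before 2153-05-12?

−12 → Apr 30, 2153 (end of Apr, 30 days; 210 left).
−30 → Mar 31, 2153 (end of Mar, 31 days; 180 left).
−31 → Feb 28, 2153 (end of Feb, 28 days; 149 left).
−28 → Jan 31, 2153 (end of Jan, 31 days; 121 left).
−31 → Dec 31, 2152 (end of Dec, 31 days; 90 left).
−31 → Nov 30, 2152 (end of Nov, 30 days; 59 left).
−30 → Oct 31, 2152 (end of Oct, 31 days; 29 left).
−29 → Oct 2, 2152.

October 2, 2152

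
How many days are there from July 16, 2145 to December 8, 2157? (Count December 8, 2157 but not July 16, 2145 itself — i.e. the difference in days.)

Jul 16, 2145 → Jul 16, 2146: 365 days.
Jul 16, 2146 → Jul 16, 2147: 365 days.
Jul 16, 2147 → Jul 16, 2148: 366 days (Feb 29, 2148 is in that span).
Jul 16, 2148 → Jul 16, 2149: 365 days.
Jul 16, 2149 → Jul 16, 2150: 365 days.
Jul 16, 2150 → Jul 16, 2151: 365 days.
Jul 16, 2151 → Jul 16, 2152: 366 days (Feb 29, 2152 is in that span).
Jul 16, 2152 → Jul 16, 2153: 365 days.
Jul 16, 2153 → Jul 16, 2154: 365 days.
Jul 16, 2154 → Jul 16, 2155: 365 days.
Jul 16, 2155 → Jul 16, 2156: 366 days (Feb 29, 2156 is in that span).
Jul 16, 2156 → Jul 16, 2157: 365 days.
Jul 16, 2157 → Aug 16, 2157: 31 days (July has 31).
Aug 16, 2157 → Sep 16, 2157: 31 days (August has 31).
Sep 16, 2157 → Oct 16, 2157: 30 days (September has 30).
Oct 16, 2157 → Nov 16, 2157: 31 days (October has 31).
Nov 16, 2157 → Dec 8, 2157: 22 days.
Total: 4528 days.

4528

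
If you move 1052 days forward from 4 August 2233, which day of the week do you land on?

First find the weekday of Aug 4, 2233. Doomsday rule: the anchor day for the 2200s is Friday. For year 33: 33÷12 = 2 r 9, and 9÷4 = 2, so 2+9+2 = 13.
Friday + 13 ≡ Thursday — that's 2233's doomsday.
In August the doomsday date is Aug 8.
Aug 4 is 4 days before Aug 8; 4 mod 7 = 4, so Thursday − 4 = Sunday.
1052 mod 7 = 2, so 1052 days after a Sunday is Sunday + 2 = Tuesday.

Tuesday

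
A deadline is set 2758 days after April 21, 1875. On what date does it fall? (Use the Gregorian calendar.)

+366 (one year; includes Feb 29, 1876) → Apr 21, 1876 (2392 left).
+365 (one year) → Apr 21, 1877 (2027 left).
+365 (one year) → Apr 21, 1878 (1662 left).
+365 (one year) → Apr 21, 1879 (1297 left).
+366 (one year; includes Feb 29, 1880) → Apr 21, 1880 (931 left).
+365 (one year) → Apr 21, 1881 (566 left).
+365 (one year) → Apr 21, 1882 (201 left).
Apr has 30 days: +10 → May 1, 1882 (191 left).
May has 31 days: +31 → Jun 1, 1882 (160 left).
Jun has 30 days: +30 → Jul 1, 1882 (130 left).
Jul has 31 days: +31 → Aug 1, 1882 (99 left).
Aug has 31 days: +31 → Sep 1, 1882 (68 left).
Sep has 30 days: +30 → Oct 1, 1882 (38 left).
Oct has 31 days: +31 → Nov 1, 1882 (7 left).
+7 → Nov 8, 1882.

November 8, 1882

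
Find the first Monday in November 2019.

November 4, 2019

November 1, 2019 is a Friday.
The first Monday is therefore November 4 (3 days later).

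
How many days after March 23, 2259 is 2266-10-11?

Mar 23, 2259 → Mar 23, 2260: 366 days (Feb 29, 2260 is in that span).
Mar 23, 2260 → Mar 23, 2261: 365 days.
Mar 23, 2261 → Mar 23, 2262: 365 days.
Mar 23, 2262 → Mar 23, 2263: 365 days.
Mar 23, 2263 → Mar 23, 2264: 366 days (Feb 29, 2264 is in that span).
Mar 23, 2264 → Mar 23, 2265: 365 days.
Mar 23, 2265 → Mar 23, 2266: 365 days.
Mar 23, 2266 → Apr 23, 2266: 31 days (March has 31).
Apr 23, 2266 → May 23, 2266: 30 days (April has 30).
May 23, 2266 → Jun 23, 2266: 31 days (May has 31).
Jun 23, 2266 → Jul 23, 2266: 30 days (June has 30).
Jul 23, 2266 → Aug 23, 2266: 31 days (July has 31).
Aug 23, 2266 → Sep 23, 2266: 31 days (August has 31).
Sep 23, 2266 → Oct 11, 2266: 18 days.
Total: 2759 days.

2759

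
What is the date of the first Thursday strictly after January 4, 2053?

January 9, 2053

Jan 4, 2053 is a Saturday.
From Saturday to the next Thursday is 5 days.
Jan 4, 2053 + 5 = Jan 9, 2053.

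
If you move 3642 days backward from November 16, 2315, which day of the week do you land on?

Sunday

Nov 16, 2315 is a Tuesday.
3642 mod 7 = 2, so 3642 days before a Tuesday is Tuesday − 2 = Sunday.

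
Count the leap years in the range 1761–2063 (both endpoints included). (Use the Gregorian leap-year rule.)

73

Multiples of 4 in [1761,2063]: 75.
Of those, multiples of 100: 3 (not leap unless ÷400).
Multiples of 400: 1.
Leap years = 75 − 3 + 1 = 73.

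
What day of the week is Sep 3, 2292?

Doomsday rule: the anchor day for the 2200s is Friday. For year 92: 92÷12 = 7 r 8, and 8÷4 = 2, so 7+8+2 = 17.
Friday + 17 ≡ Monday — that's 2292's doomsday.
In September the doomsday date is Sep 5.
Sep 3 is 2 days before Sep 5; 2 mod 7 = 2, so Monday − 2 = Saturday.

Saturday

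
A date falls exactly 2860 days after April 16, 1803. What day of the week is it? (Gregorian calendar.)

Wednesday

First find the weekday of Apr 16, 1803. Doomsday rule: the anchor day for the 1800s is Friday. For year 03: 3÷12 = 0 r 3, and 3÷4 = 0, so 0+3+0 = 3.
Friday + 3 ≡ Monday — that's 1803's doomsday.
In April the doomsday date is Apr 4.
Apr 16 is 12 days after Apr 4; 12 mod 7 = 5, so Monday + 5 = Saturday.
2860 mod 7 = 4, so 2860 days after a Saturday is Saturday + 4 = Wednesday.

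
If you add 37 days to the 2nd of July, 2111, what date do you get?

Jul has 31 days: +30 → Aug 1, 2111 (7 left).
+7 → Aug 8, 2111.

August 8, 2111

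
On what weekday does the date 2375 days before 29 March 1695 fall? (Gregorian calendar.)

Sunday

First find the weekday of Mar 29, 1695. Doomsday rule: the anchor day for the 1600s is Tuesday. For year 95: 95÷12 = 7 r 11, and 11÷4 = 2, so 7+11+2 = 20.
Tuesday + 20 ≡ Monday — that's 1695's doomsday.
In March the doomsday date is Mar 14.
Mar 29 is 15 days after Mar 14; 15 mod 7 = 1, so Monday + 1 = Tuesday.
2375 mod 7 = 2, so 2375 days before a Tuesday is Tuesday − 2 = Sunday.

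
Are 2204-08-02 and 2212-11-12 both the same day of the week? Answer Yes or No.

From Aug 2, 2204 to Nov 12, 2212 is 3024 days.
3024 mod 7 = 0, so they are the same weekday.
(Aug 2, 2204 is a Thursday; Nov 12, 2212 is a Thursday.)

Yes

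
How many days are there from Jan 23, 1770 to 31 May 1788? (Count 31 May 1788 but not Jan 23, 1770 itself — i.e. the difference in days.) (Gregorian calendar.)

Jan 23, 1770 → Jan 23, 1771: 365 days.
Jan 23, 1771 → Jan 23, 1772: 365 days.
Jan 23, 1772 → Jan 23, 1773: 366 days (Feb 29, 1772 is in that span).
Jan 23, 1773 → Jan 23, 1774: 365 days.
Jan 23, 1774 → Jan 23, 1775: 365 days.
Jan 23, 1775 → Jan 23, 1776: 365 days.
Jan 23, 1776 → Jan 23, 1777: 366 days (Feb 29, 1776 is in that span).
Jan 23, 1777 → Jan 23, 1778: 365 days.
Jan 23, 1778 → Jan 23, 1779: 365 days.
Jan 23, 1779 → Jan 23, 1780: 365 days.
Jan 23, 1780 → Jan 23, 1781: 366 days (Feb 29, 1780 is in that span).
Jan 23, 1781 → Jan 23, 1782: 365 days.
Jan 23, 1782 → Jan 23, 1783: 365 days.
Jan 23, 1783 → Jan 23, 1784: 365 days.
Jan 23, 1784 → Jan 23, 1785: 366 days (Feb 29, 1784 is in that span).
Jan 23, 1785 → Jan 23, 1786: 365 days.
Jan 23, 1786 → Jan 23, 1787: 365 days.
Jan 23, 1787 → Jan 23, 1788: 365 days.
Jan 23, 1788 → Feb 23, 1788: 31 days (January has 31).
Feb 23, 1788 → Mar 23, 1788: 29 days (February has 29).
Mar 23, 1788 → Apr 23, 1788: 31 days (March has 31).
Apr 23, 1788 → May 23, 1788: 30 days (April has 30).
May 23, 1788 → May 31, 1788: 8 days.
Total: 6703 days.

6703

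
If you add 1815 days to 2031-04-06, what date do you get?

March 25, 2036

+366 (one year; includes Feb 29, 2032) → Apr 6, 2032 (1449 left).
+365 (one year) → Apr 6, 2033 (1084 left).
+365 (one year) → Apr 6, 2034 (719 left).
+365 (one year) → Apr 6, 2035 (354 left).
Apr has 30 days: +25 → May 1, 2035 (329 left).
May has 31 days: +31 → Jun 1, 2035 (298 left).
Jun has 30 days: +30 → Jul 1, 2035 (268 left).
Jul has 31 days: +31 → Aug 1, 2035 (237 left).
Aug has 31 days: +31 → Sep 1, 2035 (206 left).
Sep has 30 days: +30 → Oct 1, 2035 (176 left).
Oct has 31 days: +31 → Nov 1, 2035 (145 left).
Nov has 30 days: +30 → Dec 1, 2035 (115 left).
Dec has 31 days: +31 → Jan 1, 2036 (84 left).
Jan has 31 days: +31 → Feb 1, 2036 (53 left).
Feb has 29 days: +29 → Mar 1, 2036 (24 left).
+24 → Mar 25, 2036.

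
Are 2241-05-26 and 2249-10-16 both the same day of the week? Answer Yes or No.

No

From May 26, 2241 to Oct 16, 2249 is 3065 days.
3065 mod 7 = 6, so they are different weekdays.
(May 26, 2241 is a Wednesday; Oct 16, 2249 is a Tuesday.)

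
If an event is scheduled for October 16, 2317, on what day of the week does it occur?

Doomsday rule: the anchor day for the 2300s is Wednesday. For year 17: 17÷12 = 1 r 5, and 5÷4 = 1, so 1+5+1 = 7.
Wednesday + 7 ≡ Wednesday — that's 2317's doomsday.
In October the doomsday date is Oct 10.
Oct 16 is 6 days after Oct 10; 6 mod 7 = 6, so Wednesday + 6 = Tuesday.

Tuesday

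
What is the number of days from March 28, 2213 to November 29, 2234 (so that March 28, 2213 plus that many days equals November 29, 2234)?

Mar 28, 2213 → Mar 28, 2214: 365 days.
Mar 28, 2214 → Mar 28, 2215: 365 days.
Mar 28, 2215 → Mar 28, 2216: 366 days (Feb 29, 2216 is in that span).
Mar 28, 2216 → Mar 28, 2217: 365 days.
Mar 28, 2217 → Mar 28, 2218: 365 days.
Mar 28, 2218 → Mar 28, 2219: 365 days.
Mar 28, 2219 → Mar 28, 2220: 366 days (Feb 29, 2220 is in that span).
Mar 28, 2220 → Mar 28, 2221: 365 days.
Mar 28, 2221 → Mar 28, 2222: 365 days.
Mar 28, 2222 → Mar 28, 2223: 365 days.
Mar 28, 2223 → Mar 28, 2224: 366 days (Feb 29, 2224 is in that span).
Mar 28, 2224 → Mar 28, 2225: 365 days.
Mar 28, 2225 → Mar 28, 2226: 365 days.
Mar 28, 2226 → Mar 28, 2227: 365 days.
Mar 28, 2227 → Mar 28, 2228: 366 days (Feb 29, 2228 is in that span).
Mar 28, 2228 → Mar 28, 2229: 365 days.
Mar 28, 2229 → Mar 28, 2230: 365 days.
Mar 28, 2230 → Mar 28, 2231: 365 days.
Mar 28, 2231 → Mar 28, 2232: 366 days (Feb 29, 2232 is in that span).
Mar 28, 2232 → Mar 28, 2233: 365 days.
Mar 28, 2233 → Mar 28, 2234: 365 days.
Mar 28, 2234 → Apr 28, 2234: 31 days (March has 31).
Apr 28, 2234 → May 28, 2234: 30 days (April has 30).
May 28, 2234 → Jun 28, 2234: 31 days (May has 31).
Jun 28, 2234 → Jul 28, 2234: 30 days (June has 30).
Jul 28, 2234 → Aug 28, 2234: 31 days (July has 31).
Aug 28, 2234 → Sep 28, 2234: 31 days (August has 31).
Sep 28, 2234 → Oct 28, 2234: 30 days (September has 30).
Oct 28, 2234 → Nov 28, 2234: 31 days (October has 31).
Nov 28, 2234 → Nov 29, 2234: 1 days.
Total: 7916 days.

7916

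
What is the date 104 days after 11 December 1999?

March 24, 2000

Dec has 31 days: +21 → Jan 1, 2000 (83 left).
Jan has 31 days: +31 → Feb 1, 2000 (52 left).
Feb has 29 days: +29 → Mar 1, 2000 (23 left).
+23 → Mar 24, 2000.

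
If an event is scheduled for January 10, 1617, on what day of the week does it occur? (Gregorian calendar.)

Tuesday

Doomsday rule: the anchor day for the 1600s is Tuesday. For year 17: 17÷12 = 1 r 5, and 5÷4 = 1, so 1+5+1 = 7.
Tuesday + 7 ≡ Tuesday — that's 1617's doomsday.
In January the doomsday date is Jan 3 (1617 is not a leap year).
Jan 10 is 7 days after Jan 3; 7 mod 7 = 0, so Tuesday + 0 = Tuesday.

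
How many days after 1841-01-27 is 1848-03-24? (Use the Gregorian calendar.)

2613

Jan 27, 1841 → Jan 27, 1842: 365 days.
Jan 27, 1842 → Jan 27, 1843: 365 days.
Jan 27, 1843 → Jan 27, 1844: 365 days.
Jan 27, 1844 → Jan 27, 1845: 366 days (Feb 29, 1844 is in that span).
Jan 27, 1845 → Jan 27, 1846: 365 days.
Jan 27, 1846 → Jan 27, 1847: 365 days.
Jan 27, 1847 → Jan 27, 1848: 365 days.
Jan 27, 1848 → Feb 27, 1848: 31 days (January has 31).
Feb 27, 1848 → Mar 24, 1848: 26 days.
Total: 2613 days.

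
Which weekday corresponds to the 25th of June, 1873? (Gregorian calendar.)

Doomsday rule: the anchor day for the 1800s is Friday. For year 73: 73÷12 = 6 r 1, and 1÷4 = 0, so 6+1+0 = 7.
Friday + 7 ≡ Friday — that's 1873's doomsday.
In June the doomsday date is Jun 6.
Jun 25 is 19 days after Jun 6; 19 mod 7 = 5, so Friday + 5 = Wednesday.

Wednesday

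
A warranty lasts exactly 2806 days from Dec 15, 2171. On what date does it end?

August 21, 2179

+366 (one year; includes Feb 29, 2172) → Dec 15, 2172 (2440 left).
+365 (one year) → Dec 15, 2173 (2075 left).
+365 (one year) → Dec 15, 2174 (1710 left).
+365 (one year) → Dec 15, 2175 (1345 left).
+366 (one year; includes Feb 29, 2176) → Dec 15, 2176 (979 left).
+365 (one year) → Dec 15, 2177 (614 left).
+365 (one year) → Dec 15, 2178 (249 left).
Dec has 31 days: +17 → Jan 1, 2179 (232 left).
Jan has 31 days: +31 → Feb 1, 2179 (201 left).
Feb has 28 days: +28 → Mar 1, 2179 (173 left).
Mar has 31 days: +31 → Apr 1, 2179 (142 left).
Apr has 30 days: +30 → May 1, 2179 (112 left).
May has 31 days: +31 → Jun 1, 2179 (81 left).
Jun has 30 days: +30 → Jul 1, 2179 (51 left).
Jul has 31 days: +31 → Aug 1, 2179 (20 left).
+20 → Aug 21, 2179.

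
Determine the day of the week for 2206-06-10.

Tuesday

Doomsday rule: the anchor day for the 2200s is Friday. For year 06: 6÷12 = 0 r 6, and 6÷4 = 1, so 0+6+1 = 7.
Friday + 7 ≡ Friday — that's 2206's doomsday.
In June the doomsday date is Jun 6.
Jun 10 is 4 days after Jun 6; 4 mod 7 = 4, so Friday + 4 = Tuesday.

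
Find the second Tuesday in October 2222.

October 8, 2222

October 1, 2222 is a Tuesday.
The first Tuesday is therefore October 1 (same day).
The second Tuesday is 1 + 1×7 = October 8.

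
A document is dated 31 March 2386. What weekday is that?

Doomsday rule: the anchor day for the 2300s is Wednesday. For year 86: 86÷12 = 7 r 2, and 2÷4 = 0, so 7+2+0 = 9.
Wednesday + 9 ≡ Friday — that's 2386's doomsday.
In March the doomsday date is Mar 14.
Mar 31 is 17 days after Mar 14; 17 mod 7 = 3, so Friday + 3 = Monday.

Monday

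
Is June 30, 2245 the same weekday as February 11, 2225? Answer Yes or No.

No

From Feb 11, 2225 to Jun 30, 2245 is 7444 days.
7444 mod 7 = 3, so they are different weekdays.
(Feb 11, 2225 is a Friday; Jun 30, 2245 is a Monday.)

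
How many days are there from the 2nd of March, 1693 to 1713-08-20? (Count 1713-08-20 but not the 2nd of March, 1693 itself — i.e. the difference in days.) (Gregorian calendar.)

7475

Mar 2, 1693 → Mar 2, 1694: 365 days.
Mar 2, 1694 → Mar 2, 1695: 365 days.
Mar 2, 1695 → Mar 2, 1696: 366 days (Feb 29, 1696 is in that span).
Mar 2, 1696 → Mar 2, 1697: 365 days.
Mar 2, 1697 → Mar 2, 1698: 365 days.
Mar 2, 1698 → Mar 2, 1699: 365 days.
Mar 2, 1699 → Mar 2, 1700: 365 days.
Mar 2, 1700 → Mar 2, 1701: 365 days.
Mar 2, 1701 → Mar 2, 1702: 365 days.
Mar 2, 1702 → Mar 2, 1703: 365 days.
Mar 2, 1703 → Mar 2, 1704: 366 days (Feb 29, 1704 is in that span).
Mar 2, 1704 → Mar 2, 1705: 365 days.
Mar 2, 1705 → Mar 2, 1706: 365 days.
Mar 2, 1706 → Mar 2, 1707: 365 days.
Mar 2, 1707 → Mar 2, 1708: 366 days (Feb 29, 1708 is in that span).
Mar 2, 1708 → Mar 2, 1709: 365 days.
Mar 2, 1709 → Mar 2, 1710: 365 days.
Mar 2, 1710 → Mar 2, 1711: 365 days.
Mar 2, 1711 → Mar 2, 1712: 366 days (Feb 29, 1712 is in that span).
Mar 2, 1712 → Mar 2, 1713: 365 days.
Mar 2, 1713 → Apr 2, 1713: 31 days (March has 31).
Apr 2, 1713 → May 2, 1713: 30 days (April has 30).
May 2, 1713 → Jun 2, 1713: 31 days (May has 31).
Jun 2, 1713 → Jul 2, 1713: 30 days (June has 30).
Jul 2, 1713 → Aug 2, 1713: 31 days (July has 31).
Aug 2, 1713 → Aug 20, 1713: 18 days.
Total: 7475 days.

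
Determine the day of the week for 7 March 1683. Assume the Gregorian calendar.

Doomsday rule: the anchor day for the 1600s is Tuesday. For year 83: 83÷12 = 6 r 11, and 11÷4 = 2, so 6+11+2 = 19.
Tuesday + 19 ≡ Sunday — that's 1683's doomsday.
In March the doomsday date is Mar 14.
Mar 7 is 7 days before Mar 14; 7 mod 7 = 0, so Sunday − 0 = Sunday.

Sunday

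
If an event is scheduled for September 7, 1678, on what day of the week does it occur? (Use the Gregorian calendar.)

Wednesday

Doomsday rule: the anchor day for the 1600s is Tuesday. For year 78: 78÷12 = 6 r 6, and 6÷4 = 1, so 6+6+1 = 13.
Tuesday + 13 ≡ Monday — that's 1678's doomsday.
In September the doomsday date is Sep 5.
Sep 7 is 2 days after Sep 5; 2 mod 7 = 2, so Monday + 2 = Wednesday.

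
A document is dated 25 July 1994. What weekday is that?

Doomsday rule: the anchor day for the 1900s is Wednesday. For year 94: 94÷12 = 7 r 10, and 10÷4 = 2, so 7+10+2 = 19.
Wednesday + 19 ≡ Monday — that's 1994's doomsday.
In July the doomsday date is Jul 11.
Jul 25 is 14 days after Jul 11; 14 mod 7 = 0, so Monday + 0 = Monday.

Monday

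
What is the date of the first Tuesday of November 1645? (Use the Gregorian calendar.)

November 7, 1645

November 1, 1645 is a Wednesday.
The first Tuesday is therefore November 7 (6 days later).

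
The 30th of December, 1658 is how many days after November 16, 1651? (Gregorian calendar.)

Nov 16, 1651 → Nov 16, 1652: 366 days (Feb 29, 1652 is in that span).
Nov 16, 1652 → Nov 16, 1653: 365 days.
Nov 16, 1653 → Nov 16, 1654: 365 days.
Nov 16, 1654 → Nov 16, 1655: 365 days.
Nov 16, 1655 → Nov 16, 1656: 366 days (Feb 29, 1656 is in that span).
Nov 16, 1656 → Nov 16, 1657: 365 days.
Nov 16, 1657 → Nov 16, 1658: 365 days.
Nov 16, 1658 → Dec 16, 1658: 30 days (November has 30).
Dec 16, 1658 → Dec 30, 1658: 14 days.
Total: 2601 days.

2601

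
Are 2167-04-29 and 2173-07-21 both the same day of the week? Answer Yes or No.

Yes

From Apr 29, 2167 to Jul 21, 2173 is 2275 days.
2275 mod 7 = 0, so they are the same weekday.
(Apr 29, 2167 is a Wednesday; Jul 21, 2173 is a Wednesday.)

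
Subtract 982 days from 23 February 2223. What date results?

−365 (one year) → Feb 23, 2222 (617 left).
−365 (one year) → Feb 23, 2221 (252 left).
−23 → Jan 31, 2221 (end of Jan, 31 days; 229 left).
−31 → Dec 31, 2220 (end of Dec, 31 days; 198 left).
−31 → Nov 30, 2220 (end of Nov, 30 days; 167 left).
−30 → Oct 31, 2220 (end of Oct, 31 days; 137 left).
−31 → Sep 30, 2220 (end of Sep, 30 days; 106 left).
−30 → Aug 31, 2220 (end of Aug, 31 days; 76 left).
−31 → Jul 31, 2220 (end of Jul, 31 days; 45 left).
−31 → Jun 30, 2220 (end of Jun, 30 days; 14 left).
−14 → Jun 16, 2220.

June 16, 2220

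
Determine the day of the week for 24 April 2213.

Saturday

Doomsday rule: the anchor day for the 2200s is Friday. For year 13: 13÷12 = 1 r 1, and 1÷4 = 0, so 1+1+0 = 2.
Friday + 2 ≡ Sunday — that's 2213's doomsday.
In April the doomsday date is Apr 4.
Apr 24 is 20 days after Apr 4; 20 mod 7 = 6, so Sunday + 6 = Saturday.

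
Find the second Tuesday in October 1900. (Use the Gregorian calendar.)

October 1, 1900 is a Monday.
The first Tuesday is therefore October 2 (1 days later).
The second Tuesday is 2 + 1×7 = October 9.

October 9, 1900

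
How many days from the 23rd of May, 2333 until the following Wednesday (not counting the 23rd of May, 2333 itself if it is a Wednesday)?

1

May 23, 2333 is a Tuesday.
From Tuesday to the next Wednesday is 1 day.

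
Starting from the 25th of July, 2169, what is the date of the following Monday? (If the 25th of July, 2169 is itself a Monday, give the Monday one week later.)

July 31, 2169

Jul 25, 2169 is a Tuesday.
From Tuesday to the next Monday is 6 days.
Jul 25, 2169 + 6 = Jul 31, 2169.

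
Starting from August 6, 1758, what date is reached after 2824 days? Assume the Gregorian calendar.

+365 (one year) → Aug 6, 1759 (2459 left).
+366 (one year; includes Feb 29, 1760) → Aug 6, 1760 (2093 left).
+365 (one year) → Aug 6, 1761 (1728 left).
+365 (one year) → Aug 6, 1762 (1363 left).
+365 (one year) → Aug 6, 1763 (998 left).
+366 (one year; includes Feb 29, 1764) → Aug 6, 1764 (632 left).
+365 (one year) → Aug 6, 1765 (267 left).
Aug has 31 days: +26 → Sep 1, 1765 (241 left).
Sep has 30 days: +30 → Oct 1, 1765 (211 left).
Oct has 31 days: +31 → Nov 1, 1765 (180 left).
Nov has 30 days: +30 → Dec 1, 1765 (150 left).
Dec has 31 days: +31 → Jan 1, 1766 (119 left).
Jan has 31 days: +31 → Feb 1, 1766 (88 left).
Feb has 28 days: +28 → Mar 1, 1766 (60 left).
Mar has 31 days: +31 → Apr 1, 1766 (29 left).
+29 → Apr 30, 1766.

April 30, 1766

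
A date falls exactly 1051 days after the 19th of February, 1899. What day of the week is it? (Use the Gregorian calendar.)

Monday

First find the weekday of Feb 19, 1899. Doomsday rule: the anchor day for the 1800s is Friday. For year 99: 99÷12 = 8 r 3, and 3÷4 = 0, so 8+3+0 = 11.
Friday + 11 ≡ Tuesday — that's 1899's doomsday.
In February the doomsday date is Feb 28 (1899 is not a leap year).
Feb 19 is 9 days before Feb 28; 9 mod 7 = 2, so Tuesday − 2 = Sunday.
1051 mod 7 = 1, so 1051 days after a Sunday is Sunday + 1 = Monday.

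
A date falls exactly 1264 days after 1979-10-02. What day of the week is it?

Saturday

Oct 2, 1979 is a Tuesday.
1264 mod 7 = 4, so 1264 days after a Tuesday is Tuesday + 4 = Saturday.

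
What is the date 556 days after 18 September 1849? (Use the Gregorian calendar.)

March 28, 1851

+365 (one year) → Sep 18, 1850 (191 left).
Sep has 30 days: +13 → Oct 1, 1850 (178 left).
Oct has 31 days: +31 → Nov 1, 1850 (147 left).
Nov has 30 days: +30 → Dec 1, 1850 (117 left).
Dec has 31 days: +31 → Jan 1, 1851 (86 left).
Jan has 31 days: +31 → Feb 1, 1851 (55 left).
Feb has 28 days: +28 → Mar 1, 1851 (27 left).
+27 → Mar 28, 1851.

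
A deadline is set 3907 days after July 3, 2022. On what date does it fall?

March 14, 2033

+365 (one year) → Jul 3, 2023 (3542 left).
+366 (one year; includes Feb 29, 2024) → Jul 3, 2024 (3176 left).
+365 (one year) → Jul 3, 2025 (2811 left).
+365 (one year) → Jul 3, 2026 (2446 left).
+365 (one year) → Jul 3, 2027 (2081 left).
+366 (one year; includes Feb 29, 2028) → Jul 3, 2028 (1715 left).
+365 (one year) → Jul 3, 2029 (1350 left).
+365 (one year) → Jul 3, 2030 (985 left).
+365 (one year) → Jul 3, 2031 (620 left).
+366 (one year; includes Feb 29, 2032) → Jul 3, 2032 (254 left).
Jul has 31 days: +29 → Aug 1, 2032 (225 left).
Aug has 31 days: +31 → Sep 1, 2032 (194 left).
Sep has 30 days: +30 → Oct 1, 2032 (164 left).
Oct has 31 days: +31 → Nov 1, 2032 (133 left).
Nov has 30 days: +30 → Dec 1, 2032 (103 left).
Dec has 31 days: +31 → Jan 1, 2033 (72 left).
Jan has 31 days: +31 → Feb 1, 2033 (41 left).
Feb has 28 days: +28 → Mar 1, 2033 (13 left).
+13 → Mar 14, 2033.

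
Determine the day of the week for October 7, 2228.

Tuesday

Doomsday rule: the anchor day for the 2200s is Friday. For year 28: 28÷12 = 2 r 4, and 4÷4 = 1, so 2+4+1 = 7.
Friday + 7 ≡ Friday — that's 2228's doomsday.
In October the doomsday date is Oct 10.
Oct 7 is 3 days before Oct 10; 3 mod 7 = 3, so Friday − 3 = Tuesday.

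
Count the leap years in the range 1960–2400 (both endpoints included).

108

Multiples of 4 in [1960,2400]: 111.
Of those, multiples of 100: 5 (not leap unless ÷400).
Multiples of 400: 2.
Leap years = 111 − 5 + 2 = 108.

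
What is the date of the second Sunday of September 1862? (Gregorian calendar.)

September 1, 1862 is a Monday.
The first Sunday is therefore September 7 (6 days later).
The second Sunday is 7 + 1×7 = September 14.

September 14, 1862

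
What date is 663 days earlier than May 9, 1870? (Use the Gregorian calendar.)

−365 (one year) → May 9, 1869 (298 left).
−9 → Apr 30, 1869 (end of Apr, 30 days; 289 left).
−30 → Mar 31, 1869 (end of Mar, 31 days; 259 left).
−31 → Feb 28, 1869 (end of Feb, 28 days; 228 left).
−28 → Jan 31, 1869 (end of Jan, 31 days; 200 left).
−31 → Dec 31, 1868 (end of Dec, 31 days; 169 left).
−31 → Nov 30, 1868 (end of Nov, 30 days; 138 left).
−30 → Oct 31, 1868 (end of Oct, 31 days; 108 left).
−31 → Sep 30, 1868 (end of Sep, 30 days; 77 left).
−30 → Aug 31, 1868 (end of Aug, 31 days; 47 left).
−31 → Jul 31, 1868 (end of Jul, 31 days; 16 left).
−16 → Jul 15, 1868.

July 15, 1868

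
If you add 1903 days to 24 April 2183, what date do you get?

July 9, 2188

+366 (one year; includes Feb 29, 2184) → Apr 24, 2184 (1537 left).
+365 (one year) → Apr 24, 2185 (1172 left).
+365 (one year) → Apr 24, 2186 (807 left).
+365 (one year) → Apr 24, 2187 (442 left).
+366 (one year; includes Feb 29, 2188) → Apr 24, 2188 (76 left).
Apr has 30 days: +7 → May 1, 2188 (69 left).
May has 31 days: +31 → Jun 1, 2188 (38 left).
Jun has 30 days: +30 → Jul 1, 2188 (8 left).
+8 → Jul 9, 2188.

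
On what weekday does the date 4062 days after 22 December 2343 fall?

Friday

First find the weekday of Dec 22, 2343. Doomsday rule: the anchor day for the 2300s is Wednesday. For year 43: 43÷12 = 3 r 7, and 7÷4 = 1, so 3+7+1 = 11.
Wednesday + 11 ≡ Sunday — that's 2343's doomsday.
In December the doomsday date is Dec 12.
Dec 22 is 10 days after Dec 12; 10 mod 7 = 3, so Sunday + 3 = Wednesday.
4062 mod 7 = 2, so 4062 days after a Wednesday is Wednesday + 2 = Friday.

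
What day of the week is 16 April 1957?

Tuesday

Doomsday rule: the anchor day for the 1900s is Wednesday. For year 57: 57÷12 = 4 r 9, and 9÷4 = 2, so 4+9+2 = 15.
Wednesday + 15 ≡ Thursday — that's 1957's doomsday.
In April the doomsday date is Apr 4.
Apr 16 is 12 days after Apr 4; 12 mod 7 = 5, so Thursday + 5 = Tuesday.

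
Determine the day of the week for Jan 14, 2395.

Saturday

Doomsday rule: the anchor day for the 2300s is Wednesday. For year 95: 95÷12 = 7 r 11, and 11÷4 = 2, so 7+11+2 = 20.
Wednesday + 20 ≡ Tuesday — that's 2395's doomsday.
In January the doomsday date is Jan 3 (2395 is not a leap year).
Jan 14 is 11 days after Jan 3; 11 mod 7 = 4, so Tuesday + 4 = Saturday.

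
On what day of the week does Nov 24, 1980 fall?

Doomsday rule: the anchor day for the 1900s is Wednesday. For year 80: 80÷12 = 6 r 8, and 8÷4 = 2, so 6+8+2 = 16.
Wednesday + 16 ≡ Friday — that's 1980's doomsday.
In November the doomsday date is Nov 7.
Nov 24 is 17 days after Nov 7; 17 mod 7 = 3, so Friday + 3 = Monday.

Monday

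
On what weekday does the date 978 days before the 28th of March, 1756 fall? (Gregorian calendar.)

Tuesday

Mar 28, 1756 is a Sunday.
978 mod 7 = 5, so 978 days before a Sunday is Sunday − 5 = Tuesday.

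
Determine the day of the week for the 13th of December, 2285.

Sunday

Doomsday rule: the anchor day for the 2200s is Friday. For year 85: 85÷12 = 7 r 1, and 1÷4 = 0, so 7+1+0 = 8.
Friday + 8 ≡ Saturday — that's 2285's doomsday.
In December the doomsday date is Dec 12.
Dec 13 is 1 day after Dec 12; 1 mod 7 = 1, so Saturday + 1 = Sunday.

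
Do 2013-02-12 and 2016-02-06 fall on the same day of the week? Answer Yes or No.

No

From Feb 12, 2013 to Feb 6, 2016 is 1089 days.
1089 mod 7 = 4, so they are different weekdays.
(Feb 12, 2013 is a Tuesday; Feb 6, 2016 is a Saturday.)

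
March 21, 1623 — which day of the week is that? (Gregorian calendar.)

Doomsday rule: the anchor day for the 1600s is Tuesday. For year 23: 23÷12 = 1 r 11, and 11÷4 = 2, so 1+11+2 = 14.
Tuesday + 14 ≡ Tuesday — that's 1623's doomsday.
In March the doomsday date is Mar 14.
Mar 21 is 7 days after Mar 14; 7 mod 7 = 0, so Tuesday + 0 = Tuesday.

Tuesday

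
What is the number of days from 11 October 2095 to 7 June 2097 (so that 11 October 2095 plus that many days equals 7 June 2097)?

Oct 11, 2095 → Oct 11, 2096: 366 days (Feb 29, 2096 is in that span).
Oct 11, 2096 → Nov 11, 2096: 31 days (October has 31).
Nov 11, 2096 → Dec 11, 2096: 30 days (November has 30).
Dec 11, 2096 → Jan 11, 2097: 31 days (December has 31).
Jan 11, 2097 → Feb 11, 2097: 31 days (January has 31).
Feb 11, 2097 → Mar 11, 2097: 28 days (February has 28).
Mar 11, 2097 → Apr 11, 2097: 31 days (March has 31).
Apr 11, 2097 → May 11, 2097: 30 days (April has 30).
May 11, 2097 → Jun 7, 2097: 27 days.
Total: 605 days.

605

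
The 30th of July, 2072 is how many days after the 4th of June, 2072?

Jun 4, 2072 → Jul 4, 2072: 30 days (June has 30).
Jul 4, 2072 → Jul 30, 2072: 26 days.
Total: 56 days.

56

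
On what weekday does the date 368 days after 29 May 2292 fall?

First find the weekday of May 29, 2292. Doomsday rule: the anchor day for the 2200s is Friday. For year 92: 92÷12 = 7 r 8, and 8÷4 = 2, so 7+8+2 = 17.
Friday + 17 ≡ Monday — that's 2292's doomsday.
In May the doomsday date is May 9.
May 29 is 20 days after May 9; 20 mod 7 = 6, so Monday + 6 = Sunday.
368 mod 7 = 4, so 368 days after a Sunday is Sunday + 4 = Thursday.

Thursday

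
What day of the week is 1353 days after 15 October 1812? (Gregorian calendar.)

Oct 15, 1812 is a Thursday.
1353 mod 7 = 2, so 1353 days after a Thursday is Thursday + 2 = Saturday.

Saturday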